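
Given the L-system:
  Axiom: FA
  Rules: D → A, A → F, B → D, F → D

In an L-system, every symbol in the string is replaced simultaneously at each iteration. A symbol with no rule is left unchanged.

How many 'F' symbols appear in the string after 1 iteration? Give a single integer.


Step 0: FA  (1 'F')
Step 1: DF  (1 'F')

Answer: 1


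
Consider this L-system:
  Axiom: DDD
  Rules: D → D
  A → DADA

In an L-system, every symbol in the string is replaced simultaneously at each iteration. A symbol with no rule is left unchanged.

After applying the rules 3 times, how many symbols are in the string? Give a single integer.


Answer: 3

Derivation:
Step 0: length = 3
Step 1: length = 3
Step 2: length = 3
Step 3: length = 3


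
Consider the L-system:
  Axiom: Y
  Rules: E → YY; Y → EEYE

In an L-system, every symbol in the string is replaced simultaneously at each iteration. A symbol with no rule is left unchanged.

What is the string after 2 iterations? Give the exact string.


Step 0: Y
Step 1: EEYE
Step 2: YYYYEEYEYY

Answer: YYYYEEYEYY


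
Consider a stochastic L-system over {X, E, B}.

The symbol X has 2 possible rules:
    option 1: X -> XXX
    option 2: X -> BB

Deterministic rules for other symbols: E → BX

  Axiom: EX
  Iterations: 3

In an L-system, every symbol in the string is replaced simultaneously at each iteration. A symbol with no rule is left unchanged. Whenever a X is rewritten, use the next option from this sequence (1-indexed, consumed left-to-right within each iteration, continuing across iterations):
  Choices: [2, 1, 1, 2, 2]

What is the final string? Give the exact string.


Answer: BXXXBBBBBB

Derivation:
Step 0: EX
Step 1: BXBB  (used choices [2])
Step 2: BXXXBB  (used choices [1])
Step 3: BXXXBBBBBB  (used choices [1, 2, 2])


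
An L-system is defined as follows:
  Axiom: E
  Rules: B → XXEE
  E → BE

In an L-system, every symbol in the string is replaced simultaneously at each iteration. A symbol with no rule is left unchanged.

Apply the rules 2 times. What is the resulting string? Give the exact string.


Answer: XXEEBE

Derivation:
Step 0: E
Step 1: BE
Step 2: XXEEBE


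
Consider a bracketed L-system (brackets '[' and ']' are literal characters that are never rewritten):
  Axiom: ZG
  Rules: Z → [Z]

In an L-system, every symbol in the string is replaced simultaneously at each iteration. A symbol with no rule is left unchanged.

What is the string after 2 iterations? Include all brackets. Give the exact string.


Step 0: ZG
Step 1: [Z]G
Step 2: [[Z]]G

Answer: [[Z]]G


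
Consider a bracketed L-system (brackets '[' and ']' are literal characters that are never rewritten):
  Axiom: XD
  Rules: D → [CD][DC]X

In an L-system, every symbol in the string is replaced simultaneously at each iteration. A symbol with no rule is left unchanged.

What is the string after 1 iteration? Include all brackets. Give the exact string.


Step 0: XD
Step 1: X[CD][DC]X

Answer: X[CD][DC]X


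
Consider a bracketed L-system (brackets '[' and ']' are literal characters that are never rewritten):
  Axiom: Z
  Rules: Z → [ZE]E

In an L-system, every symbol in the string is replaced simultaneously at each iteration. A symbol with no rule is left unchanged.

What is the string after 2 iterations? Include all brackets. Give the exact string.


Answer: [[ZE]EE]E

Derivation:
Step 0: Z
Step 1: [ZE]E
Step 2: [[ZE]EE]E


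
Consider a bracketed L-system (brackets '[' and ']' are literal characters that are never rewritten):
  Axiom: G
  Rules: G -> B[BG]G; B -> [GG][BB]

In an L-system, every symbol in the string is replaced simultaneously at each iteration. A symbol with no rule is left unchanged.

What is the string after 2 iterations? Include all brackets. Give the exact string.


Answer: [GG][BB][[GG][BB]B[BG]G]B[BG]G

Derivation:
Step 0: G
Step 1: B[BG]G
Step 2: [GG][BB][[GG][BB]B[BG]G]B[BG]G


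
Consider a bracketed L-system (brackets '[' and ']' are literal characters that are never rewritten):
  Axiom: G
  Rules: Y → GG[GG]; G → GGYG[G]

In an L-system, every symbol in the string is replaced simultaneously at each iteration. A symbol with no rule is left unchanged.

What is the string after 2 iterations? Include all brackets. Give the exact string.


Answer: GGYG[G]GGYG[G]GG[GG]GGYG[G][GGYG[G]]

Derivation:
Step 0: G
Step 1: GGYG[G]
Step 2: GGYG[G]GGYG[G]GG[GG]GGYG[G][GGYG[G]]


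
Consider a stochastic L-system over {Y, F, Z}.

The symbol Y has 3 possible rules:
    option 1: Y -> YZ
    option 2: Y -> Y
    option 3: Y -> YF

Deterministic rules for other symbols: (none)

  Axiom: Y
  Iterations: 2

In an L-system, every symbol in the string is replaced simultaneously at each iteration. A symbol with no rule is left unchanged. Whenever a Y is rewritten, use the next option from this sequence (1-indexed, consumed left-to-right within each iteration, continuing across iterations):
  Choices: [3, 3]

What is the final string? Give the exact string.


Answer: YFF

Derivation:
Step 0: Y
Step 1: YF  (used choices [3])
Step 2: YFF  (used choices [3])


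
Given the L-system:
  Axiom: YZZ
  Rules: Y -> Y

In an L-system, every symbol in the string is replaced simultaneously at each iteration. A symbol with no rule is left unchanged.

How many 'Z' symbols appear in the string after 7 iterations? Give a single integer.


Answer: 2

Derivation:
Step 0: YZZ  (2 'Z')
Step 1: YZZ  (2 'Z')
Step 2: YZZ  (2 'Z')
Step 3: YZZ  (2 'Z')
Step 4: YZZ  (2 'Z')
Step 5: YZZ  (2 'Z')
Step 6: YZZ  (2 'Z')
Step 7: YZZ  (2 'Z')


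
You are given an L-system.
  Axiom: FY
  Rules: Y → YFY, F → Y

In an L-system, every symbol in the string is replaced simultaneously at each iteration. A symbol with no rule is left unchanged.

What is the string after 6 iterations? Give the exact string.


Step 0: FY
Step 1: YYFY
Step 2: YFYYFYYYFY
Step 3: YFYYYFYYFYYYFYYFYYFYYYFY
Step 4: YFYYYFYYFYYFYYYFYYFYYYFYYFYYFYYYFYYFYYYFYYFYYYFYYFYYFYYYFY
Step 5: YFYYYFYYFYYFYYYFYYFYYYFYYFYYYFYYFYYFYYYFYYFYYYFYYFYYFYYYFYYFYYYFYYFYYYFYYFYYFYYYFYYFYYYFYYFYYFYYYFYYFYYYFYYFYYFYYYFYYFYYYFYYFYYYFYYFYYFYYYFY
Step 6: YFYYYFYYFYYFYYYFYYFYYYFYYFYYYFYYFYYFYYYFYYFYYYFYYFYYFYYYFYYFYYYFYYFYYFYYYFYYFYYYFYYFYYYFYYFYYFYYYFYYFYYYFYYFYYFYYYFYYFYYYFYYFYYYFYYFYYFYYYFYYFYYYFYYFYYFYYYFYYFYYYFYYFYYFYYYFYYFYYYFYYFYYYFYYFYYFYYYFYYFYYYFYYFYYFYYYFYYFYYYFYYFYYYFYYFYYFYYYFYYFYYYFYYFYYFYYYFYYFYYYFYYFYYYFYYFYYFYYYFYYFYYYFYYFYYFYYYFYYFYYYFYYFYYFYYYFYYFYYYFYYFYYYFYYFYYFYYYFY

Answer: YFYYYFYYFYYFYYYFYYFYYYFYYFYYYFYYFYYFYYYFYYFYYYFYYFYYFYYYFYYFYYYFYYFYYFYYYFYYFYYYFYYFYYYFYYFYYFYYYFYYFYYYFYYFYYFYYYFYYFYYYFYYFYYYFYYFYYFYYYFYYFYYYFYYFYYFYYYFYYFYYYFYYFYYFYYYFYYFYYYFYYFYYYFYYFYYFYYYFYYFYYYFYYFYYFYYYFYYFYYYFYYFYYYFYYFYYFYYYFYYFYYYFYYFYYFYYYFYYFYYYFYYFYYYFYYFYYFYYYFYYFYYYFYYFYYFYYYFYYFYYYFYYFYYFYYYFYYFYYYFYYFYYYFYYFYYFYYYFY


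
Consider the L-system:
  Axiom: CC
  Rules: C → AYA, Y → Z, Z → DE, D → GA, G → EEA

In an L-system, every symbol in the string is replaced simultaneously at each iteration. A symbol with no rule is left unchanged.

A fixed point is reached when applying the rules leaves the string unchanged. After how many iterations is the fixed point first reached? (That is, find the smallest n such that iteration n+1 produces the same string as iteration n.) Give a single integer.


Answer: 5

Derivation:
Step 0: CC
Step 1: AYAAYA
Step 2: AZAAZA
Step 3: ADEAADEA
Step 4: AGAEAAGAEA
Step 5: AEEAAEAAEEAAEA
Step 6: AEEAAEAAEEAAEA  (unchanged — fixed point at step 5)


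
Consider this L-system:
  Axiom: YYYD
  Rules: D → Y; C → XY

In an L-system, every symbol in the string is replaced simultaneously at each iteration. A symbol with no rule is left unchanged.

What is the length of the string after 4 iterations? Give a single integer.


Step 0: length = 4
Step 1: length = 4
Step 2: length = 4
Step 3: length = 4
Step 4: length = 4

Answer: 4


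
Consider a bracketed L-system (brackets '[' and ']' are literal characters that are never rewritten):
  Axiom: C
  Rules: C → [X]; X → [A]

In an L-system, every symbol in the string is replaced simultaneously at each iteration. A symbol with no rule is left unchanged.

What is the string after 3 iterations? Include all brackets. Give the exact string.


Step 0: C
Step 1: [X]
Step 2: [[A]]
Step 3: [[A]]

Answer: [[A]]


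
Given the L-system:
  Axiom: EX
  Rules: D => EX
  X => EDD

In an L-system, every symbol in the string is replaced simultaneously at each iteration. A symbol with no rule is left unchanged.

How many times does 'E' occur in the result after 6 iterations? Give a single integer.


Answer: 22

Derivation:
Step 0: EX  (1 'E')
Step 1: EEDD  (2 'E')
Step 2: EEEXEX  (4 'E')
Step 3: EEEEDDEEDD  (6 'E')
Step 4: EEEEEXEXEEEXEX  (10 'E')
Step 5: EEEEEEDDEEDDEEEEDDEEDD  (14 'E')
Step 6: EEEEEEEXEXEEEXEXEEEEEXEXEEEXEX  (22 'E')


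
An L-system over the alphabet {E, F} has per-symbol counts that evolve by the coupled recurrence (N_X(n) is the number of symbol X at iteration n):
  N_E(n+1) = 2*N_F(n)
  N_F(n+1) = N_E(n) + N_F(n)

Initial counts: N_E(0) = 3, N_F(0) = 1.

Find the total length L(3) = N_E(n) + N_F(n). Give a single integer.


Step 0: N_E=3, N_F=1, L=4
Step 1: N_E=2, N_F=4, L=6
Step 2: N_E=8, N_F=6, L=14
Step 3: N_E=12, N_F=14, L=26

Answer: 26


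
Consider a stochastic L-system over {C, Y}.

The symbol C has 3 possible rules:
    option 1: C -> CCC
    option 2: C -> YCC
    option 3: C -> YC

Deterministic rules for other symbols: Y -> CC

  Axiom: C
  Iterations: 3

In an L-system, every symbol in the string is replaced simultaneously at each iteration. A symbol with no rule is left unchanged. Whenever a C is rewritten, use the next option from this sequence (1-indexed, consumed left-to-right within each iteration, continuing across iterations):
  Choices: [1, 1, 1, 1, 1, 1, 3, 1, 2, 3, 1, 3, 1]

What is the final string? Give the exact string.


Answer: CCCCCCYCCCCYCCYCCCCYCCCC

Derivation:
Step 0: C
Step 1: CCC  (used choices [1])
Step 2: CCCCCCCCC  (used choices [1, 1, 1])
Step 3: CCCCCCYCCCCYCCYCCCCYCCCC  (used choices [1, 1, 3, 1, 2, 3, 1, 3, 1])


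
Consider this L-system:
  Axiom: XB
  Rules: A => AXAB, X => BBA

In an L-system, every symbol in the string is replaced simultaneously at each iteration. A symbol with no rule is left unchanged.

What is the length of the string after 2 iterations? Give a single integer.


Answer: 7

Derivation:
Step 0: length = 2
Step 1: length = 4
Step 2: length = 7


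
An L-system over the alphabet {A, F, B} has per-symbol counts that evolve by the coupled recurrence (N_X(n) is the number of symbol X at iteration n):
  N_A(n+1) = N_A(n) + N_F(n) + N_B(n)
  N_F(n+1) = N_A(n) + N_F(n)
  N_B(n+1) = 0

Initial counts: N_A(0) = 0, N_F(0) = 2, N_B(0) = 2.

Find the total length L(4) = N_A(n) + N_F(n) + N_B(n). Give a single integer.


Answer: 48

Derivation:
Step 0: N_A=0, N_F=2, N_B=2, L=4
Step 1: N_A=4, N_F=2, N_B=0, L=6
Step 2: N_A=6, N_F=6, N_B=0, L=12
Step 3: N_A=12, N_F=12, N_B=0, L=24
Step 4: N_A=24, N_F=24, N_B=0, L=48


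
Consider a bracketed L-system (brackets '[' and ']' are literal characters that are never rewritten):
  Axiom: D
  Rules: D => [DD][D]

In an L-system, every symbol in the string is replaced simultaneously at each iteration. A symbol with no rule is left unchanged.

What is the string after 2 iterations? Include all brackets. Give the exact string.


Step 0: D
Step 1: [DD][D]
Step 2: [[DD][D][DD][D]][[DD][D]]

Answer: [[DD][D][DD][D]][[DD][D]]


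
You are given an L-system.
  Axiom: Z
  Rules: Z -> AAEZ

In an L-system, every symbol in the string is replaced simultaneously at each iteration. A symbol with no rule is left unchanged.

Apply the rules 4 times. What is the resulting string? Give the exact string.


Step 0: Z
Step 1: AAEZ
Step 2: AAEAAEZ
Step 3: AAEAAEAAEZ
Step 4: AAEAAEAAEAAEZ

Answer: AAEAAEAAEAAEZ


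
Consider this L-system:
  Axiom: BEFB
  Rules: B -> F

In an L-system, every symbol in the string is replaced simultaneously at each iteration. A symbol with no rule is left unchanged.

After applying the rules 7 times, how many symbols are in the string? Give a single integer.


Answer: 4

Derivation:
Step 0: length = 4
Step 1: length = 4
Step 2: length = 4
Step 3: length = 4
Step 4: length = 4
Step 5: length = 4
Step 6: length = 4
Step 7: length = 4


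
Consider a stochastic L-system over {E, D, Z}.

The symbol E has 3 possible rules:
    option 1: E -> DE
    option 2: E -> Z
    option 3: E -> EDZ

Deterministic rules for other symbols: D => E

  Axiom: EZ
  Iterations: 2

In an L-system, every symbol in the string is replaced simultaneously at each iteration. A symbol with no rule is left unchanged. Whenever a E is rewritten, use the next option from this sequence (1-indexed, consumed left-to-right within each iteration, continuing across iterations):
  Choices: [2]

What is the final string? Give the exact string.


Answer: ZZ

Derivation:
Step 0: EZ
Step 1: ZZ  (used choices [2])
Step 2: ZZ  (used choices [])


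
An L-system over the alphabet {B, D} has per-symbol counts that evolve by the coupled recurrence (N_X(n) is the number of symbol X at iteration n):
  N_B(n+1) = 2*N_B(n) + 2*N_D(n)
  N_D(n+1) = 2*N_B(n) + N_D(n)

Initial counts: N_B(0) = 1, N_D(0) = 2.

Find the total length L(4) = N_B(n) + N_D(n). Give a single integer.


Step 0: N_B=1, N_D=2, L=3
Step 1: N_B=6, N_D=4, L=10
Step 2: N_B=20, N_D=16, L=36
Step 3: N_B=72, N_D=56, L=128
Step 4: N_B=256, N_D=200, L=456

Answer: 456


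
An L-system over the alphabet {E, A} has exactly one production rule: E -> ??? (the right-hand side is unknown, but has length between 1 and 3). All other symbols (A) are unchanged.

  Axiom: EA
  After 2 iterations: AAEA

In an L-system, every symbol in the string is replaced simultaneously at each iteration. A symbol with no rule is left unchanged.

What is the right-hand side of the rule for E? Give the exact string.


Trying E -> AE:
  Step 0: EA
  Step 1: AEA
  Step 2: AAEA
Matches the given result.

Answer: AE


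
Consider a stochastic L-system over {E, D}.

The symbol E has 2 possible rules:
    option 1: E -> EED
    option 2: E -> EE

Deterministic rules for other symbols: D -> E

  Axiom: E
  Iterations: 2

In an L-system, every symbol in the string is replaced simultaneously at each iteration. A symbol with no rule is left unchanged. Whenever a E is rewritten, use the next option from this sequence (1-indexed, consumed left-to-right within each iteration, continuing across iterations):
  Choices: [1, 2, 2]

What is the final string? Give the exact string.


Answer: EEEEE

Derivation:
Step 0: E
Step 1: EED  (used choices [1])
Step 2: EEEEE  (used choices [2, 2])


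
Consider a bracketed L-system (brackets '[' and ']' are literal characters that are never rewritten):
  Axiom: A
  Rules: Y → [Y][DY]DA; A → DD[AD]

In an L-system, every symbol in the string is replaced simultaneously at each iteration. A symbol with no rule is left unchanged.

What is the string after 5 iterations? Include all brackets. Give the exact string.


Answer: DD[DD[DD[DD[DD[AD]D]D]D]D]

Derivation:
Step 0: A
Step 1: DD[AD]
Step 2: DD[DD[AD]D]
Step 3: DD[DD[DD[AD]D]D]
Step 4: DD[DD[DD[DD[AD]D]D]D]
Step 5: DD[DD[DD[DD[DD[AD]D]D]D]D]


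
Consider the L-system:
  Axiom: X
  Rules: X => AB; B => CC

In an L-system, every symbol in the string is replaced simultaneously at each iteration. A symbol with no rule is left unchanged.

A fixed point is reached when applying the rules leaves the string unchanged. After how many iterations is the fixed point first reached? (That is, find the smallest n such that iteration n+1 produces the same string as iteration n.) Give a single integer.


Answer: 2

Derivation:
Step 0: X
Step 1: AB
Step 2: ACC
Step 3: ACC  (unchanged — fixed point at step 2)


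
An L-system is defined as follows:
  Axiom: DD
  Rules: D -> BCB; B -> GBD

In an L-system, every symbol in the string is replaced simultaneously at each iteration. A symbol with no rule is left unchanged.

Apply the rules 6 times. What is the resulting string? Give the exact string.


Step 0: DD
Step 1: BCBBCB
Step 2: GBDCGBDGBDCGBD
Step 3: GGBDBCBCGGBDBCBGGBDBCBCGGBDBCB
Step 4: GGGBDBCBGBDCGBDCGGGBDBCBGBDCGBDGGGBDBCBGBDCGBDCGGGBDBCBGBDCGBD
Step 5: GGGGBDBCBGBDCGBDGGBDBCBCGGBDBCBCGGGGBDBCBGBDCGBDGGBDBCBCGGBDBCBGGGGBDBCBGBDCGBDGGBDBCBCGGBDBCBCGGGGBDBCBGBDCGBDGGBDBCBCGGBDBCB
Step 6: GGGGGBDBCBGBDCGBDGGBDBCBCGGBDBCBGGGBDBCBGBDCGBDCGGGBDBCBGBDCGBDCGGGGGBDBCBGBDCGBDGGBDBCBCGGBDBCBGGGBDBCBGBDCGBDCGGGBDBCBGBDCGBDGGGGGBDBCBGBDCGBDGGBDBCBCGGBDBCBGGGBDBCBGBDCGBDCGGGBDBCBGBDCGBDCGGGGGBDBCBGBDCGBDGGBDBCBCGGBDBCBGGGBDBCBGBDCGBDCGGGBDBCBGBDCGBD

Answer: GGGGGBDBCBGBDCGBDGGBDBCBCGGBDBCBGGGBDBCBGBDCGBDCGGGBDBCBGBDCGBDCGGGGGBDBCBGBDCGBDGGBDBCBCGGBDBCBGGGBDBCBGBDCGBDCGGGBDBCBGBDCGBDGGGGGBDBCBGBDCGBDGGBDBCBCGGBDBCBGGGBDBCBGBDCGBDCGGGBDBCBGBDCGBDCGGGGGBDBCBGBDCGBDGGBDBCBCGGBDBCBGGGBDBCBGBDCGBDCGGGBDBCBGBDCGBD


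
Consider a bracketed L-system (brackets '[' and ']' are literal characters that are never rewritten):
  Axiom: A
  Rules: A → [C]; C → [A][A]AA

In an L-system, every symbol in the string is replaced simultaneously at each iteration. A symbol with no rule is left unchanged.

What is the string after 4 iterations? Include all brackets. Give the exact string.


Step 0: A
Step 1: [C]
Step 2: [[A][A]AA]
Step 3: [[[C]][[C]][C][C]]
Step 4: [[[[A][A]AA]][[[A][A]AA]][[A][A]AA][[A][A]AA]]

Answer: [[[[A][A]AA]][[[A][A]AA]][[A][A]AA][[A][A]AA]]


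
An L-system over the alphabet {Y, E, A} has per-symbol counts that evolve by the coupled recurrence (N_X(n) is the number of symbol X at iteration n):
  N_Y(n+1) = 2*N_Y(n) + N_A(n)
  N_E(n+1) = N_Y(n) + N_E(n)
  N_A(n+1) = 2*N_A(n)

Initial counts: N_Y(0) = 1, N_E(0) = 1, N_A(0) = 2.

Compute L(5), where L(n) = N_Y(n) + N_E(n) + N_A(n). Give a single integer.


Step 0: N_Y=1, N_E=1, N_A=2, L=4
Step 1: N_Y=4, N_E=2, N_A=4, L=10
Step 2: N_Y=12, N_E=6, N_A=8, L=26
Step 3: N_Y=32, N_E=18, N_A=16, L=66
Step 4: N_Y=80, N_E=50, N_A=32, L=162
Step 5: N_Y=192, N_E=130, N_A=64, L=386

Answer: 386


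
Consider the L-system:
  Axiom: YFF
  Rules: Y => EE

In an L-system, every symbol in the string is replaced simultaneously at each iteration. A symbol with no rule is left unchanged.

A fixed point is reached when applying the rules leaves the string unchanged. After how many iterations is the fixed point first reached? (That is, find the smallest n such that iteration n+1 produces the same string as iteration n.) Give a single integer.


Answer: 1

Derivation:
Step 0: YFF
Step 1: EEFF
Step 2: EEFF  (unchanged — fixed point at step 1)


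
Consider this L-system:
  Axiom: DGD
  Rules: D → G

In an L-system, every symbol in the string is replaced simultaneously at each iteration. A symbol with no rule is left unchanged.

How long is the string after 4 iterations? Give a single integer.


Step 0: length = 3
Step 1: length = 3
Step 2: length = 3
Step 3: length = 3
Step 4: length = 3

Answer: 3


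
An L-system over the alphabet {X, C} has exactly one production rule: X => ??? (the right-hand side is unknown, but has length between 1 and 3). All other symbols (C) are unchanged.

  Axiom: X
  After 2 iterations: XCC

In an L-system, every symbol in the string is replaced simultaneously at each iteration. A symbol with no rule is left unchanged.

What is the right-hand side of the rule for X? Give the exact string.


Answer: XC

Derivation:
Trying X => XC:
  Step 0: X
  Step 1: XC
  Step 2: XCC
Matches the given result.


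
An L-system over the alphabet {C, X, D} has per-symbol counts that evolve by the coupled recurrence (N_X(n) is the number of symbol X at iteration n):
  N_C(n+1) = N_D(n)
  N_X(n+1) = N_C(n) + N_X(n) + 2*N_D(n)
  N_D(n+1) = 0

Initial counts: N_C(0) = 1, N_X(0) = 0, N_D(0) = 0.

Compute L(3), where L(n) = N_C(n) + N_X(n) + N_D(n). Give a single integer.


Answer: 1

Derivation:
Step 0: N_C=1, N_X=0, N_D=0, L=1
Step 1: N_C=0, N_X=1, N_D=0, L=1
Step 2: N_C=0, N_X=1, N_D=0, L=1
Step 3: N_C=0, N_X=1, N_D=0, L=1


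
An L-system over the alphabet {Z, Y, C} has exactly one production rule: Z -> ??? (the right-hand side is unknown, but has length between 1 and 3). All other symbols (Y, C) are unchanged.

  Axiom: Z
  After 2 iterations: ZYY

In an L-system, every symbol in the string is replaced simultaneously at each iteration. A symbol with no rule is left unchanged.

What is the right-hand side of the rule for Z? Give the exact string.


Trying Z -> ZY:
  Step 0: Z
  Step 1: ZY
  Step 2: ZYY
Matches the given result.

Answer: ZY


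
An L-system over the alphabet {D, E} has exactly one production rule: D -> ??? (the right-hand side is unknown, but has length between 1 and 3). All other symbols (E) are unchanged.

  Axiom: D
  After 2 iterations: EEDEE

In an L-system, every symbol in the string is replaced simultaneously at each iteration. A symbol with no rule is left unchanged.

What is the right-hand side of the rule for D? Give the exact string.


Answer: EDE

Derivation:
Trying D -> EDE:
  Step 0: D
  Step 1: EDE
  Step 2: EEDEE
Matches the given result.


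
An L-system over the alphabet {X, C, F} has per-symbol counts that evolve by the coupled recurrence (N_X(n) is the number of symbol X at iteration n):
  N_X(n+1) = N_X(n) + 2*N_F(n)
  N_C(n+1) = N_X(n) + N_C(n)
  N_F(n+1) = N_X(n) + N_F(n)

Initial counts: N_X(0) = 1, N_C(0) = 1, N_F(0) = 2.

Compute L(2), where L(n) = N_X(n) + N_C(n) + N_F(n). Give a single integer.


Answer: 26

Derivation:
Step 0: N_X=1, N_C=1, N_F=2, L=4
Step 1: N_X=5, N_C=2, N_F=3, L=10
Step 2: N_X=11, N_C=7, N_F=8, L=26


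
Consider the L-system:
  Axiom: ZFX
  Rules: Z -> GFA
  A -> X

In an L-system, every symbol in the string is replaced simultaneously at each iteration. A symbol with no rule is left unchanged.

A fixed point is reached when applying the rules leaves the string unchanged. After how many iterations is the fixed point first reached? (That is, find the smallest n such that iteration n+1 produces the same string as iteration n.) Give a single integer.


Step 0: ZFX
Step 1: GFAFX
Step 2: GFXFX
Step 3: GFXFX  (unchanged — fixed point at step 2)

Answer: 2


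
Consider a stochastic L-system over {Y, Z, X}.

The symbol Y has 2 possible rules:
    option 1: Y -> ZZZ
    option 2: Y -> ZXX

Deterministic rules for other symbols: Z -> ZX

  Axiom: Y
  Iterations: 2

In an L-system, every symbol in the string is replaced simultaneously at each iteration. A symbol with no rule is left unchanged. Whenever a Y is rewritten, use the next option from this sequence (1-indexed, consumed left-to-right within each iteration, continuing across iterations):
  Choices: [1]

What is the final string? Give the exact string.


Step 0: Y
Step 1: ZZZ  (used choices [1])
Step 2: ZXZXZX  (used choices [])

Answer: ZXZXZX


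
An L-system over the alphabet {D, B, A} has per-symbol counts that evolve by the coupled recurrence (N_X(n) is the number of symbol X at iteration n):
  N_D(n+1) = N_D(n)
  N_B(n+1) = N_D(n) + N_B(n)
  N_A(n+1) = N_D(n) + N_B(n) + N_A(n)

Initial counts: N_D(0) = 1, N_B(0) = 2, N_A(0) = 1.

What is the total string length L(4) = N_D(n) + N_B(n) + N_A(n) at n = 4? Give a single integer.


Answer: 26

Derivation:
Step 0: N_D=1, N_B=2, N_A=1, L=4
Step 1: N_D=1, N_B=3, N_A=4, L=8
Step 2: N_D=1, N_B=4, N_A=8, L=13
Step 3: N_D=1, N_B=5, N_A=13, L=19
Step 4: N_D=1, N_B=6, N_A=19, L=26


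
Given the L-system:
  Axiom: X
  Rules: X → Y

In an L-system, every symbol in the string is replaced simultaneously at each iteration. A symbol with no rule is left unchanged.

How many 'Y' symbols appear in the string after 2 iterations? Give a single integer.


Answer: 1

Derivation:
Step 0: X  (0 'Y')
Step 1: Y  (1 'Y')
Step 2: Y  (1 'Y')


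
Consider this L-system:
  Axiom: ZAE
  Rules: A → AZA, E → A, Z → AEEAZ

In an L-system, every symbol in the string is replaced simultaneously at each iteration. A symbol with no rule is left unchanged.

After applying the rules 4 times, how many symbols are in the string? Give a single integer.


Answer: 279

Derivation:
Step 0: length = 3
Step 1: length = 9
Step 2: length = 27
Step 3: length = 87
Step 4: length = 279


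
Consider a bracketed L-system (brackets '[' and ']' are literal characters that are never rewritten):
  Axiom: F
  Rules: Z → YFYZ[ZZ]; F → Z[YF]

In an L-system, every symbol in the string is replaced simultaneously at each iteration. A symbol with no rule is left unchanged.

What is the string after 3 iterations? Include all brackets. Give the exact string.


Answer: YZ[YF]YYFYZ[ZZ][YFYZ[ZZ]YFYZ[ZZ]][YYFYZ[ZZ][YZ[YF]]]

Derivation:
Step 0: F
Step 1: Z[YF]
Step 2: YFYZ[ZZ][YZ[YF]]
Step 3: YZ[YF]YYFYZ[ZZ][YFYZ[ZZ]YFYZ[ZZ]][YYFYZ[ZZ][YZ[YF]]]


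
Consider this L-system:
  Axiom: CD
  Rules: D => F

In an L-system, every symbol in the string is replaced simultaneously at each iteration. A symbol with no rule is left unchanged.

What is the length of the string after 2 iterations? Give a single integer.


Answer: 2

Derivation:
Step 0: length = 2
Step 1: length = 2
Step 2: length = 2


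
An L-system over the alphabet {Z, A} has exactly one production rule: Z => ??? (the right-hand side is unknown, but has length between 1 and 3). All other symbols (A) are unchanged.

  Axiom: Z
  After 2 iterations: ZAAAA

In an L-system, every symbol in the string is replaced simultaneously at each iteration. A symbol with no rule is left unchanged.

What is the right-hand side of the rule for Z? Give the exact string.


Answer: ZAA

Derivation:
Trying Z => ZAA:
  Step 0: Z
  Step 1: ZAA
  Step 2: ZAAAA
Matches the given result.


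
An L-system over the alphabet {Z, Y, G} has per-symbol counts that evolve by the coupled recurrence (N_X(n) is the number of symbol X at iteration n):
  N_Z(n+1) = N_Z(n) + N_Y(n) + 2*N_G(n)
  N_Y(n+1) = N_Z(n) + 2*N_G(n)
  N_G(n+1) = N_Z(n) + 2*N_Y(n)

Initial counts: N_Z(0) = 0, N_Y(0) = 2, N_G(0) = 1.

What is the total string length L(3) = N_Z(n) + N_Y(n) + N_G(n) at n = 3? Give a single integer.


Step 0: N_Z=0, N_Y=2, N_G=1, L=3
Step 1: N_Z=4, N_Y=2, N_G=4, L=10
Step 2: N_Z=14, N_Y=12, N_G=8, L=34
Step 3: N_Z=42, N_Y=30, N_G=38, L=110

Answer: 110


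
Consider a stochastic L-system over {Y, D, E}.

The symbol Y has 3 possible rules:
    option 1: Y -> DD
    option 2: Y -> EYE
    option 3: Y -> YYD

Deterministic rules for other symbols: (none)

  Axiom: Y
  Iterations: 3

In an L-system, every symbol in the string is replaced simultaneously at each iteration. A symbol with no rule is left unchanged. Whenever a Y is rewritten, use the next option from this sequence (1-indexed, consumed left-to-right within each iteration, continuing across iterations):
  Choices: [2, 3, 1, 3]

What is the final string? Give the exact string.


Answer: EDDYYDDE

Derivation:
Step 0: Y
Step 1: EYE  (used choices [2])
Step 2: EYYDE  (used choices [3])
Step 3: EDDYYDDE  (used choices [1, 3])


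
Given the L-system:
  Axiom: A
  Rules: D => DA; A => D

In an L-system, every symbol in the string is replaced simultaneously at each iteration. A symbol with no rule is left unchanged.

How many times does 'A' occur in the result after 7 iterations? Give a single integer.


Answer: 8

Derivation:
Step 0: A  (1 'A')
Step 1: D  (0 'A')
Step 2: DA  (1 'A')
Step 3: DAD  (1 'A')
Step 4: DADDA  (2 'A')
Step 5: DADDADAD  (3 'A')
Step 6: DADDADADDADDA  (5 'A')
Step 7: DADDADADDADDADADDADAD  (8 'A')


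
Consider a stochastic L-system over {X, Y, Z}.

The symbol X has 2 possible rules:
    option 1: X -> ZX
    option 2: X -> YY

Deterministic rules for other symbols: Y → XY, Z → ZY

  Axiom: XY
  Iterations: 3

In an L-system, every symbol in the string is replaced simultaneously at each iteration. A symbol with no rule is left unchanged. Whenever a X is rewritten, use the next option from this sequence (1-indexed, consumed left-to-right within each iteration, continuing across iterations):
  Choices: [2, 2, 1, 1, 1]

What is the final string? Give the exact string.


Answer: ZXXYZXXYXYXYZXXY

Derivation:
Step 0: XY
Step 1: YYXY  (used choices [2])
Step 2: XYXYYYXY  (used choices [2])
Step 3: ZXXYZXXYXYXYZXXY  (used choices [1, 1, 1])


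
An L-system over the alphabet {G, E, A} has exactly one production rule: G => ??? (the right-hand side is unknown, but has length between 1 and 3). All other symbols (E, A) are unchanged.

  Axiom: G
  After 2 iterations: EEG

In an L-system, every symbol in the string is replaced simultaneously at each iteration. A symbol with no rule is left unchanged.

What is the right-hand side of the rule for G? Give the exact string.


Answer: EG

Derivation:
Trying G => EG:
  Step 0: G
  Step 1: EG
  Step 2: EEG
Matches the given result.


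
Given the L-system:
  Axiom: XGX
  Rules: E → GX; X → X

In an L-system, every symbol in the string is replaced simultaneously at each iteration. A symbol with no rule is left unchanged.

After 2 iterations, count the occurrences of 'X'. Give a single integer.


Answer: 2

Derivation:
Step 0: XGX  (2 'X')
Step 1: XGX  (2 'X')
Step 2: XGX  (2 'X')


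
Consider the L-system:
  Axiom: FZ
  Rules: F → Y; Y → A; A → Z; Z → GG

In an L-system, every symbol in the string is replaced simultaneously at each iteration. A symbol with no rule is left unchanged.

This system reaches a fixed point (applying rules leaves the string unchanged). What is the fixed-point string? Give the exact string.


Answer: GGGG

Derivation:
Step 0: FZ
Step 1: YGG
Step 2: AGG
Step 3: ZGG
Step 4: GGGG
Step 5: GGGG  (unchanged — fixed point at step 4)


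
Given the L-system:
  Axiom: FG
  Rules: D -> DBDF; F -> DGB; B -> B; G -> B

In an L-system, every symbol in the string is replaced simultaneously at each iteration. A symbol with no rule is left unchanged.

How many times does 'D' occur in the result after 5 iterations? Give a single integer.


Answer: 29

Derivation:
Step 0: FG  (0 'D')
Step 1: DGBB  (1 'D')
Step 2: DBDFBBB  (2 'D')
Step 3: DBDFBDBDFDGBBBB  (5 'D')
Step 4: DBDFBDBDFDGBBDBDFBDBDFDGBDBDFBBBBB  (12 'D')
Step 5: DBDFBDBDFDGBBDBDFBDBDFDGBDBDFBBBDBDFBDBDFDGBBDBDFBDBDFDGBDBDFBBDBDFBDBDFDGBBBBBB  (29 'D')


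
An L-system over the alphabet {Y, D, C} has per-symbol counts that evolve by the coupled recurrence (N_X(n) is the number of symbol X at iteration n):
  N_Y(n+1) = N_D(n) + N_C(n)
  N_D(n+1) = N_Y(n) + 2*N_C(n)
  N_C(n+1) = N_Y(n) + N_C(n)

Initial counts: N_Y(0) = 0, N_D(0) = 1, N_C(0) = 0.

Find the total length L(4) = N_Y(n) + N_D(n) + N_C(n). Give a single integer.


Step 0: N_Y=0, N_D=1, N_C=0, L=1
Step 1: N_Y=1, N_D=0, N_C=0, L=1
Step 2: N_Y=0, N_D=1, N_C=1, L=2
Step 3: N_Y=2, N_D=2, N_C=1, L=5
Step 4: N_Y=3, N_D=4, N_C=3, L=10

Answer: 10


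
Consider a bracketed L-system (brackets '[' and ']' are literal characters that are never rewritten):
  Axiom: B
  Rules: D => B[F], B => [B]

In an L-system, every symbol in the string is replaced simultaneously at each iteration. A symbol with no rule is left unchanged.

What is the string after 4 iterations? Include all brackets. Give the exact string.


Step 0: B
Step 1: [B]
Step 2: [[B]]
Step 3: [[[B]]]
Step 4: [[[[B]]]]

Answer: [[[[B]]]]


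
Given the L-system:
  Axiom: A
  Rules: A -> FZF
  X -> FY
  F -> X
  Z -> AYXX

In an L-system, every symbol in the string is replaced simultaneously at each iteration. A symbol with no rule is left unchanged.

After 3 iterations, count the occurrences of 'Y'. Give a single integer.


Answer: 5

Derivation:
Step 0: A  (0 'Y')
Step 1: FZF  (0 'Y')
Step 2: XAYXXX  (1 'Y')
Step 3: FYFZFYFYFYFY  (5 'Y')


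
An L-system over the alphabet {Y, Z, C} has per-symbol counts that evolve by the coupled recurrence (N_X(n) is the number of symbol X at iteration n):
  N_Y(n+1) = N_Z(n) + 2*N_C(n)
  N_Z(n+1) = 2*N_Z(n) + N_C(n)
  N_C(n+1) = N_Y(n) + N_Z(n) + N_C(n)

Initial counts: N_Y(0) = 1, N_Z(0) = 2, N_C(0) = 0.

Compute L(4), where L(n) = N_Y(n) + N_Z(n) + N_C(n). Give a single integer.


Step 0: N_Y=1, N_Z=2, N_C=0, L=3
Step 1: N_Y=2, N_Z=4, N_C=3, L=9
Step 2: N_Y=10, N_Z=11, N_C=9, L=30
Step 3: N_Y=29, N_Z=31, N_C=30, L=90
Step 4: N_Y=91, N_Z=92, N_C=90, L=273

Answer: 273


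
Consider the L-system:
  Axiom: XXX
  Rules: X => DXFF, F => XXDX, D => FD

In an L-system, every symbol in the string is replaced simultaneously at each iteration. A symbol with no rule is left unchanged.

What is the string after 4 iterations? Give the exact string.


Answer: DXFFDXFFFDDXFFXXDXFDXXDXFDFDDXFFXXDXXXDXDXFFDXFFFDDXFFDXFFDXFFFDDXFFFDDXFFXXDXXXDXFDDXFFXXDXXXDXXXDXFDFDDXFFXXDXXXDXFDDXFFXXDXXXDXFDDXFFXXDXXXDXXXDXFDFDDXFFXXDXXXDXDXFFDXFFFDDXFFXXDXFDXXDXFDFDDXFFXXDXXXDXDXFFDXFFFDDXFFDXFFDXFFFDDXFFFDDXFFXXDXXXDXFDDXFFXXDXXXDXXXDXFDFDDXFFXXDXXXDXFDDXFFXXDXXXDXFDDXFFXXDXXXDXXXDXFDFDDXFFXXDXXXDXDXFFDXFFFDDXFFXXDXFDXXDXFDFDDXFFXXDXXXDXDXFFDXFFFDDXFFDXFFDXFFFDDXFFFDDXFFXXDXXXDXFDDXFFXXDXXXDXXXDXFDFDDXFFXXDXXXDXFDDXFFXXDXXXDXFDDXFFXXDXXXDXXXDXFDFDDXFFXXDXXXDX

Derivation:
Step 0: XXX
Step 1: DXFFDXFFDXFF
Step 2: FDDXFFXXDXXXDXFDDXFFXXDXXXDXFDDXFFXXDXXXDX
Step 3: XXDXFDFDDXFFXXDXXXDXDXFFDXFFFDDXFFDXFFDXFFFDDXFFXXDXFDFDDXFFXXDXXXDXDXFFDXFFFDDXFFDXFFDXFFFDDXFFXXDXFDFDDXFFXXDXXXDXDXFFDXFFFDDXFFDXFFDXFFFDDXFF
Step 4: DXFFDXFFFDDXFFXXDXFDXXDXFDFDDXFFXXDXXXDXDXFFDXFFFDDXFFDXFFDXFFFDDXFFFDDXFFXXDXXXDXFDDXFFXXDXXXDXXXDXFDFDDXFFXXDXXXDXFDDXFFXXDXXXDXFDDXFFXXDXXXDXXXDXFDFDDXFFXXDXXXDXDXFFDXFFFDDXFFXXDXFDXXDXFDFDDXFFXXDXXXDXDXFFDXFFFDDXFFDXFFDXFFFDDXFFFDDXFFXXDXXXDXFDDXFFXXDXXXDXXXDXFDFDDXFFXXDXXXDXFDDXFFXXDXXXDXFDDXFFXXDXXXDXXXDXFDFDDXFFXXDXXXDXDXFFDXFFFDDXFFXXDXFDXXDXFDFDDXFFXXDXXXDXDXFFDXFFFDDXFFDXFFDXFFFDDXFFFDDXFFXXDXXXDXFDDXFFXXDXXXDXXXDXFDFDDXFFXXDXXXDXFDDXFFXXDXXXDXFDDXFFXXDXXXDXXXDXFDFDDXFFXXDXXXDX


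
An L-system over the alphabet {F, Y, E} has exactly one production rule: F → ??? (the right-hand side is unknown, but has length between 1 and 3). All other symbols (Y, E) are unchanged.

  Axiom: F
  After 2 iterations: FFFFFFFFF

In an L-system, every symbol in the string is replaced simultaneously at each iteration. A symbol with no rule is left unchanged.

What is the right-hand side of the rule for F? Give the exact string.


Trying F → FFF:
  Step 0: F
  Step 1: FFF
  Step 2: FFFFFFFFF
Matches the given result.

Answer: FFF


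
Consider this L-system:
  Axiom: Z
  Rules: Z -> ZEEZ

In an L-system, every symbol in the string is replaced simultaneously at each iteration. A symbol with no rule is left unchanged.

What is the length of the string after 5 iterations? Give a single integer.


Step 0: length = 1
Step 1: length = 4
Step 2: length = 10
Step 3: length = 22
Step 4: length = 46
Step 5: length = 94

Answer: 94


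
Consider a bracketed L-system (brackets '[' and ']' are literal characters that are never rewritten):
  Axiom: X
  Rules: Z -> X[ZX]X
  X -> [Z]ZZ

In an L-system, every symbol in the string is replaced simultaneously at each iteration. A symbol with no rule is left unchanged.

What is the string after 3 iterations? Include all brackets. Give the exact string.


Answer: [[Z]ZZ[X[ZX]X[Z]ZZ][Z]ZZ][Z]ZZ[X[ZX]X[Z]ZZ][Z]ZZ[Z]ZZ[X[ZX]X[Z]ZZ][Z]ZZ

Derivation:
Step 0: X
Step 1: [Z]ZZ
Step 2: [X[ZX]X]X[ZX]XX[ZX]X
Step 3: [[Z]ZZ[X[ZX]X[Z]ZZ][Z]ZZ][Z]ZZ[X[ZX]X[Z]ZZ][Z]ZZ[Z]ZZ[X[ZX]X[Z]ZZ][Z]ZZ


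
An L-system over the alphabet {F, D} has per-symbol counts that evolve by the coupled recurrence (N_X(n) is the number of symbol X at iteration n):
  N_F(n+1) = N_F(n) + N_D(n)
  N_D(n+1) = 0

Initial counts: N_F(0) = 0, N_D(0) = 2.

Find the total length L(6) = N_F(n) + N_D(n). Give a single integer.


Step 0: N_F=0, N_D=2, L=2
Step 1: N_F=2, N_D=0, L=2
Step 2: N_F=2, N_D=0, L=2
Step 3: N_F=2, N_D=0, L=2
Step 4: N_F=2, N_D=0, L=2
Step 5: N_F=2, N_D=0, L=2
Step 6: N_F=2, N_D=0, L=2

Answer: 2


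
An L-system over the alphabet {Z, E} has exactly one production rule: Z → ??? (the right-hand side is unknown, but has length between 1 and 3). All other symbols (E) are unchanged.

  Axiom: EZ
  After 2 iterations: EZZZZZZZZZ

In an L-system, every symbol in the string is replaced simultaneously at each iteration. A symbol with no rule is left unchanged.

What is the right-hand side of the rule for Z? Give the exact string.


Trying Z → ZZZ:
  Step 0: EZ
  Step 1: EZZZ
  Step 2: EZZZZZZZZZ
Matches the given result.

Answer: ZZZ


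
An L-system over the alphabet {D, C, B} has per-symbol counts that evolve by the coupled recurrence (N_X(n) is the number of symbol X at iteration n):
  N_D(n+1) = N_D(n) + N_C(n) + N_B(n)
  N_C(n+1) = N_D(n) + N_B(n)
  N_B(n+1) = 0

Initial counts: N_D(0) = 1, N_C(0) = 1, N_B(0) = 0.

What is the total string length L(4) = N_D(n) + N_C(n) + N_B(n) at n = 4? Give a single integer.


Step 0: N_D=1, N_C=1, N_B=0, L=2
Step 1: N_D=2, N_C=1, N_B=0, L=3
Step 2: N_D=3, N_C=2, N_B=0, L=5
Step 3: N_D=5, N_C=3, N_B=0, L=8
Step 4: N_D=8, N_C=5, N_B=0, L=13

Answer: 13


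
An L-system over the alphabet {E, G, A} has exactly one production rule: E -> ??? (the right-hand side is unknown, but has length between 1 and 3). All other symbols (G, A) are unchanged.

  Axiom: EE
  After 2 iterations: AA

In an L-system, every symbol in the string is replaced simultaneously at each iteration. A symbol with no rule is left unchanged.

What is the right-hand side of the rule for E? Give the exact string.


Trying E -> A:
  Step 0: EE
  Step 1: AA
  Step 2: AA
Matches the given result.

Answer: A


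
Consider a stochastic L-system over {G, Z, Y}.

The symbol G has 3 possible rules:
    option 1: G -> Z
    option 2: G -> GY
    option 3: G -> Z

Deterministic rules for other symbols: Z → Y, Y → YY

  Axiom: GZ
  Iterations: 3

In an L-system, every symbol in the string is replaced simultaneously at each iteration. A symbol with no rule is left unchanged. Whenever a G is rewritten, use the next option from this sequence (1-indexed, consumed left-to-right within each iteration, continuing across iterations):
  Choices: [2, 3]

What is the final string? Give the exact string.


Step 0: GZ
Step 1: GYY  (used choices [2])
Step 2: ZYYYY  (used choices [3])
Step 3: YYYYYYYYY  (used choices [])

Answer: YYYYYYYYY


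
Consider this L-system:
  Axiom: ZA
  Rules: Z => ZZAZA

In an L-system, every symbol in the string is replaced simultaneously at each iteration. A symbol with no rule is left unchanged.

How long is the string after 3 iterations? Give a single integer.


Step 0: length = 2
Step 1: length = 6
Step 2: length = 18
Step 3: length = 54

Answer: 54


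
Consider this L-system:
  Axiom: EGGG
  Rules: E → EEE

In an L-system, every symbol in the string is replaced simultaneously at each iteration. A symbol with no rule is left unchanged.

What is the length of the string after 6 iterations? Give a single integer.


Step 0: length = 4
Step 1: length = 6
Step 2: length = 12
Step 3: length = 30
Step 4: length = 84
Step 5: length = 246
Step 6: length = 732

Answer: 732


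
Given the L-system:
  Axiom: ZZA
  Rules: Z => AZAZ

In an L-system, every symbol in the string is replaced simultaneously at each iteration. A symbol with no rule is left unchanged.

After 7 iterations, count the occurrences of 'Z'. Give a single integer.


Step 0: length=3, 'Z' count=2
Step 1: length=9, 'Z' count=4
Step 2: length=21, 'Z' count=8
Step 3: length=45, 'Z' count=16
Step 4: length=93, 'Z' count=32
Step 5: length=189, 'Z' count=64
Step 6: length=381, 'Z' count=128
Step 7: length=765, 'Z' count=256
Final string: AAAAAAAZAZAAZAZAAAZAZAAZAZAAAAZAZAAZAZAAAZAZAAZAZAAAAAZAZAAZAZAAAZAZAAZAZAAAAZAZAAZAZAAAZAZAAZAZAAAAAAZAZAAZAZAAAZAZAAZAZAAAAZAZAAZAZAAAZAZAAZAZAAAAAZAZAAZAZAAAZAZAAZAZAAAAZAZAAZAZAAAZAZAAZAZAAAAAAAZAZAAZAZAAAZAZAAZAZAAAAZAZAAZAZAAAZAZAAZAZAAAAAZAZAAZAZAAAZAZAAZAZAAAAZAZAAZAZAAAZAZAAZAZAAAAAAZAZAAZAZAAAZAZAAZAZAAAAZAZAAZAZAAAZAZAAZAZAAAAAZAZAAZAZAAAZAZAAZAZAAAAZAZAAZAZAAAZAZAAZAZAAAAAAAZAZAAZAZAAAZAZAAZAZAAAAZAZAAZAZAAAZAZAAZAZAAAAAZAZAAZAZAAAZAZAAZAZAAAAZAZAAZAZAAAZAZAAZAZAAAAAAZAZAAZAZAAAZAZAAZAZAAAAZAZAAZAZAAAZAZAAZAZAAAAAZAZAAZAZAAAZAZAAZAZAAAAZAZAAZAZAAAZAZAAZAZAAAAAAAZAZAAZAZAAAZAZAAZAZAAAAZAZAAZAZAAAZAZAAZAZAAAAAZAZAAZAZAAAZAZAAZAZAAAAZAZAAZAZAAAZAZAAZAZAAAAAAZAZAAZAZAAAZAZAAZAZAAAAZAZAAZAZAAAZAZAAZAZAAAAAZAZAAZAZAAAZAZAAZAZAAAAZAZAAZAZAAAZAZAAZAZA

Answer: 256
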